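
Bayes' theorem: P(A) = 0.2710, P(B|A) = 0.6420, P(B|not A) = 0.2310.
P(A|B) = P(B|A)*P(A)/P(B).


P(B) = P(B|A)*P(A) + P(B|A')*P(A')
= 0.6420*0.2710 + 0.2310*0.7290
= 0.173982 + 0.168399 = 0.342381
P(A|B) = 0.173982/0.342381 = 0.5082

P(A|B) = 0.5082


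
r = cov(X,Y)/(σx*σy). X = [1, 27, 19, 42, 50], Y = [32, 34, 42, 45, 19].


Mean X = 27.8000, Mean Y = 34.4000
SD X = 17.267310, SD Y = 9.090655
Cov = -38.720000
r = -38.720000/(17.267310*9.090655) = -0.2467

r = -0.2467


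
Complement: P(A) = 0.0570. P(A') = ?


P(not A) = 1 - 0.0570 = 0.9430

P(not A) = 0.9430


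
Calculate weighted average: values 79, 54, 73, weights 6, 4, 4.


Numerator = 79*6 + 54*4 + 73*4 = 982
Denominator = 6 + 4 + 4 = 14
WM = 982/14 = 70.1429

WM = 70.1429


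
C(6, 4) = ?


C(6,4) = 6!/(4! × 2!)
= 720/(24 × 2)
= 15

C(6,4) = 15


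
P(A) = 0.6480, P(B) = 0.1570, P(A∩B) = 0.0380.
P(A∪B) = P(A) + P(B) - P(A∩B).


P(A∪B) = 0.6480 + 0.1570 - 0.0380
= 0.8050 - 0.0380
= 0.7670

P(A∪B) = 0.7670


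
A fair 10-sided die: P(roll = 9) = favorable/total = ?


Favorable outcomes (roll = 9): 1
Total outcomes = 10
P = 1/10 = 0.1000

P = 0.1000


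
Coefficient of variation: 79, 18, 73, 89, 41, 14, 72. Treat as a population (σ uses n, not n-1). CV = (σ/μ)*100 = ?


Mean = 55.1429
SD = 28.2612
CV = (28.2612/55.1429)*100 = 51.2508%

CV = 51.2508%


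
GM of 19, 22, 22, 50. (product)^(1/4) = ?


Product = 19 × 22 × 22 × 50 = 459800
GM = 459800^(1/4) = 26.0401

GM = 26.0401


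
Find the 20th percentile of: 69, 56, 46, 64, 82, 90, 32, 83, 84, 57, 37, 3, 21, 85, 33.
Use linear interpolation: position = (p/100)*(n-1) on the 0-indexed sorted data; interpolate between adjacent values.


Sorted: 3, 21, 32, 33, 37, 46, 56, 57, 64, 69, 82, 83, 84, 85, 90
n = 15
Index = 20/100 * 14 = 2.8000
Lower = data[2] = 32, Upper = data[3] = 33
P20 = 32 + 0.8000*(1) = 32.8000

P20 = 32.8000


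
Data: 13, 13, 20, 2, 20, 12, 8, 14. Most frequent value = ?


Frequencies: 2:1, 8:1, 12:1, 13:2, 14:1, 20:2
Max frequency = 2
Mode = 13, 20

Mode = 13, 20


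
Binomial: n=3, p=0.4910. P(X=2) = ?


C(3,2) = 3
p^2 = 0.241081
(1-p)^1 = 0.509000
P = 3 * 0.241081 * 0.509000 = 0.3681

P(X=2) = 0.3681


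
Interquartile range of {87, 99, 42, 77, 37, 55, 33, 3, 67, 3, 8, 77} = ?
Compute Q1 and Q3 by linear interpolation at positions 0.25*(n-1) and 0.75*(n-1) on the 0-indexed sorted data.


Sorted: 3, 3, 8, 33, 37, 42, 55, 67, 77, 77, 87, 99
Q1 (25th %ile) = 26.7500
Q3 (75th %ile) = 77.0000
IQR = 77.0000 - 26.7500 = 50.2500

IQR = 50.2500


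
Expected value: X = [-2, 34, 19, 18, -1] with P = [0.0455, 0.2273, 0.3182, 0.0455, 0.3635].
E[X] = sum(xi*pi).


E[X] = -2*0.0455 + 34*0.2273 + 19*0.3182 + 18*0.0455 - 1*0.3635
= -0.0910 + 7.7282 + 6.0458 + 0.8190 - 0.3635
= 14.1385

E[X] = 14.1385


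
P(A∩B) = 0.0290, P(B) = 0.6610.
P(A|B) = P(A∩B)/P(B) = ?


P(A|B) = 0.0290/0.6610 = 0.0439

P(A|B) = 0.0439


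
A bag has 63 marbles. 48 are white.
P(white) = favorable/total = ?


P = 48/63 = 0.7619

P = 0.7619


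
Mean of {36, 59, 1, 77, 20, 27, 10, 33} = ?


Sum = 36 + 59 + 1 + 77 + 20 + 27 + 10 + 33 = 263
n = 8
Mean = 263/8 = 32.8750

Mean = 32.8750


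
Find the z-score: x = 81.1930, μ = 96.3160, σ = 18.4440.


z = (81.1930 - 96.3160)/18.4440
= -15.1230/18.4440
= -0.8199

z = -0.8199


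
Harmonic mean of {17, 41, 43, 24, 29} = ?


Sum of reciprocals = 1/17 + 1/41 + 1/43 + 1/24 + 1/29 = 0.182619
HM = 5/0.182619 = 27.3794

HM = 27.3794


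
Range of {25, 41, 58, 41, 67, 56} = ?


Max = 67, Min = 25
Range = 67 - 25 = 42

Range = 42


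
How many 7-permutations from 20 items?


P(20,7) = 20!/13!
= 2432902008176640000/6227020800
= 390700800

P(20,7) = 390700800


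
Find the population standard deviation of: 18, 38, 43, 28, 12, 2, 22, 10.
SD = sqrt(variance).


Mean = 21.6250
Variance = 173.9844
SD = sqrt(173.9844) = 13.1903

SD = 13.1903


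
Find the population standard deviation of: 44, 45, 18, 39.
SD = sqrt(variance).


Mean = 36.5000
Variance = 119.2500
SD = sqrt(119.2500) = 10.9202

SD = 10.9202


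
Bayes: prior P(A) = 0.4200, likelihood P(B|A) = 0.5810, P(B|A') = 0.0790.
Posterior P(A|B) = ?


P(B) = P(B|A)*P(A) + P(B|A')*P(A')
= 0.5810*0.4200 + 0.0790*0.5800
= 0.244020 + 0.045820 = 0.289840
P(A|B) = 0.244020/0.289840 = 0.8419

P(A|B) = 0.8419


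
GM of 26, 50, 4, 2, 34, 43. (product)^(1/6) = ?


Product = 26 × 50 × 4 × 2 × 34 × 43 = 15204800
GM = 15204800^(1/6) = 15.7397

GM = 15.7397


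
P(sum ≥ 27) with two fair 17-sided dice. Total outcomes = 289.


Total outcomes = 17×17 = 289
Favorable (sum ≥ 27): 36
P = 36/289 = 0.1246

P = 0.1246


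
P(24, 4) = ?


P(24,4) = 24!/20!
= 620448401733239439360000/2432902008176640000
= 255024

P(24,4) = 255024


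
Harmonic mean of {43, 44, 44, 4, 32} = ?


Sum of reciprocals = 1/43 + 1/44 + 1/44 + 1/4 + 1/32 = 0.349960
HM = 5/0.349960 = 14.2873

HM = 14.2873


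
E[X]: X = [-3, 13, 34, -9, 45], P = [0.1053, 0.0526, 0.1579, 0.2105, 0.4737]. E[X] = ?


E[X] = -3*0.1053 + 13*0.0526 + 34*0.1579 - 9*0.2105 + 45*0.4737
= -0.3159 + 0.6838 + 5.3686 - 1.8945 + 21.3165
= 25.1585

E[X] = 25.1585


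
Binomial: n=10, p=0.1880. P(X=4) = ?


C(10,4) = 210
p^4 = 0.001249
(1-p)^6 = 0.286640
P = 210 * 0.001249 * 0.286640 = 0.0752

P(X=4) = 0.0752


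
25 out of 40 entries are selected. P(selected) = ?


P = 25/40 = 0.6250

P = 0.6250


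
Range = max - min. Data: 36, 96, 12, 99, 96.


Max = 99, Min = 12
Range = 99 - 12 = 87

Range = 87


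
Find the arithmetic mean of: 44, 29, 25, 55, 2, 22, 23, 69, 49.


Sum = 44 + 29 + 25 + 55 + 2 + 22 + 23 + 69 + 49 = 318
n = 9
Mean = 318/9 = 35.3333

Mean = 35.3333


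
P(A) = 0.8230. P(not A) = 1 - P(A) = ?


P(not A) = 1 - 0.8230 = 0.1770

P(not A) = 0.1770


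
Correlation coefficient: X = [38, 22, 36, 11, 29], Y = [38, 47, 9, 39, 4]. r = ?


Mean X = 27.2000, Mean Y = 27.4000
SD X = 9.867117, SD Y = 17.419529
Cov = -75.880000
r = -75.880000/(9.867117*17.419529) = -0.4415

r = -0.4415


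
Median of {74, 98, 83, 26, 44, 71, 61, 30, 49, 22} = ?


Sorted: 22, 26, 30, 44, 49, 61, 71, 74, 83, 98
n = 10 (even)
Middle values: 49 and 61
Median = (49+61)/2 = 55.0000

Median = 55.0000


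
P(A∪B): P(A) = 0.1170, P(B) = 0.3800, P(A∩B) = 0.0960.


P(A∪B) = 0.1170 + 0.3800 - 0.0960
= 0.4970 - 0.0960
= 0.4010

P(A∪B) = 0.4010


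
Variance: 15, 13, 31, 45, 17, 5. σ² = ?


Mean = 21.0000
Squared deviations: 36.0000, 64.0000, 100.0000, 576.0000, 16.0000, 256.0000
Sum = 1048.0000
Variance = 1048.0000/6 = 174.6667

Variance = 174.6667


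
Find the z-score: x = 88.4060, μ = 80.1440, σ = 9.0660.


z = (88.4060 - 80.1440)/9.0660
= 8.2620/9.0660
= 0.9113

z = 0.9113


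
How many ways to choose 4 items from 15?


C(15,4) = 15!/(4! × 11!)
= 1307674368000/(24 × 39916800)
= 1365

C(15,4) = 1365


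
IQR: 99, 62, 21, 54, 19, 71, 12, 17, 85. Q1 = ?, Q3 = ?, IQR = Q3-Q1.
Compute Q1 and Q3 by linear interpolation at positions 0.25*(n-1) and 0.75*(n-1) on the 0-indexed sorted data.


Sorted: 12, 17, 19, 21, 54, 62, 71, 85, 99
Q1 (25th %ile) = 19.0000
Q3 (75th %ile) = 71.0000
IQR = 71.0000 - 19.0000 = 52.0000

IQR = 52.0000


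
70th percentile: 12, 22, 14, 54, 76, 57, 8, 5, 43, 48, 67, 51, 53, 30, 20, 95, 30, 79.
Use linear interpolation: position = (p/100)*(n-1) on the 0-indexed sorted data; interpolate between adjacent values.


Sorted: 5, 8, 12, 14, 20, 22, 30, 30, 43, 48, 51, 53, 54, 57, 67, 76, 79, 95
n = 18
Index = 70/100 * 17 = 11.9000
Lower = data[11] = 53, Upper = data[12] = 54
P70 = 53 + 0.9000*(1) = 53.9000

P70 = 53.9000


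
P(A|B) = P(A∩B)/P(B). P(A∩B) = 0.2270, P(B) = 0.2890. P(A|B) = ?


P(A|B) = 0.2270/0.2890 = 0.7855

P(A|B) = 0.7855


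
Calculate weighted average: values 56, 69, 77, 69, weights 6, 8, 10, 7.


Numerator = 56*6 + 69*8 + 77*10 + 69*7 = 2141
Denominator = 6 + 8 + 10 + 7 = 31
WM = 2141/31 = 69.0645

WM = 69.0645


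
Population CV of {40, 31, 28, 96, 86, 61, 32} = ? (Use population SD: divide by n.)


Mean = 53.4286
SD = 25.9662
CV = (25.9662/53.4286)*100 = 48.5999%

CV = 48.5999%


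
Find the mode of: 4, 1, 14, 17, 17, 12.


Frequencies: 1:1, 4:1, 12:1, 14:1, 17:2
Max frequency = 2
Mode = 17

Mode = 17


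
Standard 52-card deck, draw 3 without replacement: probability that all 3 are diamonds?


P(all diamonds) = (13/52) × (12/51) × (11/50)
= 0.0129

P = 0.0129


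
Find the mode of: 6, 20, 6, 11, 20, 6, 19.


Frequencies: 6:3, 11:1, 19:1, 20:2
Max frequency = 3
Mode = 6

Mode = 6


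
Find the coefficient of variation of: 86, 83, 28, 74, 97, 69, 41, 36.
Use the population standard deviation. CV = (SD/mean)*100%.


Mean = 64.2500
SD = 24.1545
CV = (24.1545/64.2500)*100 = 37.5945%

CV = 37.5945%


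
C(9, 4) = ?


C(9,4) = 9!/(4! × 5!)
= 362880/(24 × 120)
= 126

C(9,4) = 126


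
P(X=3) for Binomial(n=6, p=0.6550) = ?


C(6,3) = 20
p^3 = 0.281011
(1-p)^3 = 0.041064
P = 20 * 0.281011 * 0.041064 = 0.2308

P(X=3) = 0.2308


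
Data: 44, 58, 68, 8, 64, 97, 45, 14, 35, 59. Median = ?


Sorted: 8, 14, 35, 44, 45, 58, 59, 64, 68, 97
n = 10 (even)
Middle values: 45 and 58
Median = (45+58)/2 = 51.5000

Median = 51.5000


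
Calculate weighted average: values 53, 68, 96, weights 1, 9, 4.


Numerator = 53*1 + 68*9 + 96*4 = 1049
Denominator = 1 + 9 + 4 = 14
WM = 1049/14 = 74.9286

WM = 74.9286


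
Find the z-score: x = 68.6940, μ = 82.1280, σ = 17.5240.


z = (68.6940 - 82.1280)/17.5240
= -13.4340/17.5240
= -0.7666

z = -0.7666


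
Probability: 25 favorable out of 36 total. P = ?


P = 25/36 = 0.6944

P = 0.6944


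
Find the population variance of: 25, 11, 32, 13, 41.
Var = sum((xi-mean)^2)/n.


Mean = 24.4000
Squared deviations: 0.3600, 179.5600, 57.7600, 129.9600, 275.5600
Sum = 643.2000
Variance = 643.2000/5 = 128.6400

Variance = 128.6400


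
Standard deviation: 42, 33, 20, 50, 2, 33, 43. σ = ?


Mean = 31.8571
Variance = 227.2653
SD = sqrt(227.2653) = 15.0753

SD = 15.0753


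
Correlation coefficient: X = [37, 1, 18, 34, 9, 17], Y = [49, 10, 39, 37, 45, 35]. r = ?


Mean X = 19.3333, Mean Y = 35.8333
SD X = 12.762793, SD Y = 12.495555
Cov = 104.388889
r = 104.388889/(12.762793*12.495555) = 0.6546

r = 0.6546


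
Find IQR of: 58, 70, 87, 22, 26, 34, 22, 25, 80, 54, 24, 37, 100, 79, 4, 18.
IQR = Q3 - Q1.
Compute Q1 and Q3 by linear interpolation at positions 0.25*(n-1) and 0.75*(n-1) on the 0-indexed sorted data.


Sorted: 4, 18, 22, 22, 24, 25, 26, 34, 37, 54, 58, 70, 79, 80, 87, 100
Q1 (25th %ile) = 23.5000
Q3 (75th %ile) = 72.2500
IQR = 72.2500 - 23.5000 = 48.7500

IQR = 48.7500


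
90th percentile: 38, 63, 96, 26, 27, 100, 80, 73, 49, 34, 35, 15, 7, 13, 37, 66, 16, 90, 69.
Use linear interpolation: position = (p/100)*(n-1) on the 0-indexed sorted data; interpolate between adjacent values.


Sorted: 7, 13, 15, 16, 26, 27, 34, 35, 37, 38, 49, 63, 66, 69, 73, 80, 90, 96, 100
n = 19
Index = 90/100 * 18 = 16.2000
Lower = data[16] = 90, Upper = data[17] = 96
P90 = 90 + 0.2000*(6) = 91.2000

P90 = 91.2000


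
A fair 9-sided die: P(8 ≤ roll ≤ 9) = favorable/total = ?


Favorable outcomes (8 ≤ roll ≤ 9): 2
Total outcomes = 9
P = 2/9 = 0.2222

P = 0.2222


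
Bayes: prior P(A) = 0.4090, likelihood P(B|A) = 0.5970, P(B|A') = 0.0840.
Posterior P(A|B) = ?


P(B) = P(B|A)*P(A) + P(B|A')*P(A')
= 0.5970*0.4090 + 0.0840*0.5910
= 0.244173 + 0.049644 = 0.293817
P(A|B) = 0.244173/0.293817 = 0.8310

P(A|B) = 0.8310


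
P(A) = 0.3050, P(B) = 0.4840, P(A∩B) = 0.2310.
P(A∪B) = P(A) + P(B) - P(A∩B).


P(A∪B) = 0.3050 + 0.4840 - 0.2310
= 0.7890 - 0.2310
= 0.5580

P(A∪B) = 0.5580


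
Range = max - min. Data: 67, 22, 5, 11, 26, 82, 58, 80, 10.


Max = 82, Min = 5
Range = 82 - 5 = 77

Range = 77


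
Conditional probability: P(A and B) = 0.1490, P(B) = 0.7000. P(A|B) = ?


P(A|B) = 0.1490/0.7000 = 0.2129

P(A|B) = 0.2129


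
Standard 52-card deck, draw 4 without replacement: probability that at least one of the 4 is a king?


P(at least one) = 1 - P(none)
P(none) = (48/52) × (47/51) × (46/50) × (45/49) = 0.718737
P(at least one) = 1 - 0.718737 = 0.2813

P = 0.2813


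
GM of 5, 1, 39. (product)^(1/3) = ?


Product = 5 × 1 × 39 = 195
GM = 195^(1/3) = 5.7989

GM = 5.7989


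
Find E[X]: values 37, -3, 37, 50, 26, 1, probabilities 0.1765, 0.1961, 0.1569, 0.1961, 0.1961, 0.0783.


E[X] = 37*0.1765 - 3*0.1961 + 37*0.1569 + 50*0.1961 + 26*0.1961 + 1*0.0783
= 6.5305 - 0.5883 + 5.8053 + 9.8050 + 5.0986 + 0.0783
= 26.7294

E[X] = 26.7294


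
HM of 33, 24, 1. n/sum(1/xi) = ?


Sum of reciprocals = 1/33 + 1/24 + 1/1 = 1.071970
HM = 3/1.071970 = 2.7986

HM = 2.7986


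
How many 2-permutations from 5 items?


P(5,2) = 5!/3!
= 120/6
= 20

P(5,2) = 20


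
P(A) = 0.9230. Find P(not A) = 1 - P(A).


P(not A) = 1 - 0.9230 = 0.0770

P(not A) = 0.0770


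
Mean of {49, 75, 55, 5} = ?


Sum = 49 + 75 + 55 + 5 = 184
n = 4
Mean = 184/4 = 46.0000

Mean = 46.0000


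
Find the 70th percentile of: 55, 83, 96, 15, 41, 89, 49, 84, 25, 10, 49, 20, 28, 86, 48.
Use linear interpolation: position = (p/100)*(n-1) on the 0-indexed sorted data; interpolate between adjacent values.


Sorted: 10, 15, 20, 25, 28, 41, 48, 49, 49, 55, 83, 84, 86, 89, 96
n = 15
Index = 70/100 * 14 = 9.8000
Lower = data[9] = 55, Upper = data[10] = 83
P70 = 55 + 0.8000*(28) = 77.4000

P70 = 77.4000


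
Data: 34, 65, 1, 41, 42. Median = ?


Sorted: 1, 34, 41, 42, 65
n = 5 (odd)
Middle value = 41

Median = 41


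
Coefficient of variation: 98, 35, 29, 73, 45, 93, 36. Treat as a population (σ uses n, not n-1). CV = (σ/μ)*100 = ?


Mean = 58.4286
SD = 26.9171
CV = (26.9171/58.4286)*100 = 46.0684%

CV = 46.0684%


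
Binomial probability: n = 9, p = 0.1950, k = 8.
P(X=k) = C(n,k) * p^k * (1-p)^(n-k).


C(9,8) = 9
p^8 = 2.090629e-06
(1-p)^1 = 0.805000
P = 9 * 2.090629e-06 * 0.805000 = 1.5147e-05

P(X=8) = 1.5147e-05


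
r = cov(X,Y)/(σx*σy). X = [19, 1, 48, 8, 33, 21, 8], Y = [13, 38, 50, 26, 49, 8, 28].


Mean X = 19.7143, Mean Y = 30.2857
SD X = 15.134769, SD Y = 15.200698
Cov = 103.224490
r = 103.224490/(15.134769*15.200698) = 0.4487

r = 0.4487


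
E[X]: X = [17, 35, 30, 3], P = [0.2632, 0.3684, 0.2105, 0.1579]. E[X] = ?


E[X] = 17*0.2632 + 35*0.3684 + 30*0.2105 + 3*0.1579
= 4.4744 + 12.8940 + 6.3150 + 0.4737
= 24.1571

E[X] = 24.1571


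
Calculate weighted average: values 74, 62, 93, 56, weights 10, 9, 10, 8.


Numerator = 74*10 + 62*9 + 93*10 + 56*8 = 2676
Denominator = 10 + 9 + 10 + 8 = 37
WM = 2676/37 = 72.3243

WM = 72.3243


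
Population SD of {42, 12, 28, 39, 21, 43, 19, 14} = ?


Mean = 27.2500
Variance = 139.9375
SD = sqrt(139.9375) = 11.8295

SD = 11.8295


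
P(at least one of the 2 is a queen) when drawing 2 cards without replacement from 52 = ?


P(at least one) = 1 - P(none)
P(none) = (48/52) × (47/51) = 0.850679
P(at least one) = 1 - 0.850679 = 0.1493

P = 0.1493


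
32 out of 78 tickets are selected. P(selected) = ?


P = 32/78 = 0.4103

P = 0.4103


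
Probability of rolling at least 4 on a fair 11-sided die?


Favorable outcomes (roll ≥ 4): 8
Total outcomes = 11
P = 8/11 = 0.7273

P = 0.7273


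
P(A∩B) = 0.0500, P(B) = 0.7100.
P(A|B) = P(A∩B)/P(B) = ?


P(A|B) = 0.0500/0.7100 = 0.0704

P(A|B) = 0.0704


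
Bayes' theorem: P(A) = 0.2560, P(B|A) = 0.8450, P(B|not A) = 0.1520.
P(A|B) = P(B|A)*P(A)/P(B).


P(B) = P(B|A)*P(A) + P(B|A')*P(A')
= 0.8450*0.2560 + 0.1520*0.7440
= 0.216320 + 0.113088 = 0.329408
P(A|B) = 0.216320/0.329408 = 0.6567

P(A|B) = 0.6567


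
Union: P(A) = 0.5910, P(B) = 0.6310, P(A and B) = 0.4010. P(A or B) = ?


P(A∪B) = 0.5910 + 0.6310 - 0.4010
= 1.2220 - 0.4010
= 0.8210

P(A∪B) = 0.8210


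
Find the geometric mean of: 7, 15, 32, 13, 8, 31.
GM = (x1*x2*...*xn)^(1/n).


Product = 7 × 15 × 32 × 13 × 8 × 31 = 10832640
GM = 10832640^(1/6) = 14.8750

GM = 14.8750


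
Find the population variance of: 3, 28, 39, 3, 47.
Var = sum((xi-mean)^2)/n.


Mean = 24.0000
Squared deviations: 441.0000, 16.0000, 225.0000, 441.0000, 529.0000
Sum = 1652.0000
Variance = 1652.0000/5 = 330.4000

Variance = 330.4000


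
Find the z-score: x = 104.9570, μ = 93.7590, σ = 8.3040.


z = (104.9570 - 93.7590)/8.3040
= 11.1980/8.3040
= 1.3485

z = 1.3485


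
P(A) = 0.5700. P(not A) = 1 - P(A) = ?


P(not A) = 1 - 0.5700 = 0.4300

P(not A) = 0.4300


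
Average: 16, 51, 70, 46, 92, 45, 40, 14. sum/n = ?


Sum = 16 + 51 + 70 + 46 + 92 + 45 + 40 + 14 = 374
n = 8
Mean = 374/8 = 46.7500

Mean = 46.7500


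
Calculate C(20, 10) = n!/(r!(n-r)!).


C(20,10) = 20!/(10! × 10!)
= 2432902008176640000/(3628800 × 3628800)
= 184756

C(20,10) = 184756


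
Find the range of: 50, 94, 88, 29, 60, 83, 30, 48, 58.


Max = 94, Min = 29
Range = 94 - 29 = 65

Range = 65


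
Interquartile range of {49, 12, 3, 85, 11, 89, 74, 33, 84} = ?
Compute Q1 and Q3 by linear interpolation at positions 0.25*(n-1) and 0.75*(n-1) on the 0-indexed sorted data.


Sorted: 3, 11, 12, 33, 49, 74, 84, 85, 89
Q1 (25th %ile) = 12.0000
Q3 (75th %ile) = 84.0000
IQR = 84.0000 - 12.0000 = 72.0000

IQR = 72.0000


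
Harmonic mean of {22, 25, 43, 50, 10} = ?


Sum of reciprocals = 1/22 + 1/25 + 1/43 + 1/50 + 1/10 = 0.228710
HM = 5/0.228710 = 21.8617

HM = 21.8617


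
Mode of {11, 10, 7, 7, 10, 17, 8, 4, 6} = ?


Frequencies: 4:1, 6:1, 7:2, 8:1, 10:2, 11:1, 17:1
Max frequency = 2
Mode = 7, 10

Mode = 7, 10


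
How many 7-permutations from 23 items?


P(23,7) = 23!/16!
= 25852016738884976640000/20922789888000
= 1235591280

P(23,7) = 1235591280


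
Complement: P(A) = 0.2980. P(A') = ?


P(not A) = 1 - 0.2980 = 0.7020

P(not A) = 0.7020


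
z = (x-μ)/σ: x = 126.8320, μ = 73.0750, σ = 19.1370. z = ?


z = (126.8320 - 73.0750)/19.1370
= 53.7570/19.1370
= 2.8091

z = 2.8091


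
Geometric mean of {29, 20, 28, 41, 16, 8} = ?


Product = 29 × 20 × 28 × 41 × 16 × 8 = 85227520
GM = 85227520^(1/6) = 20.9780

GM = 20.9780


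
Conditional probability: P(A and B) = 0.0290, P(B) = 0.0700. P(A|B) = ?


P(A|B) = 0.0290/0.0700 = 0.4143

P(A|B) = 0.4143


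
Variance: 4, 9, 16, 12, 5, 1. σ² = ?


Mean = 7.8333
Squared deviations: 14.6944, 1.3611, 66.6944, 17.3611, 8.0278, 46.6944
Sum = 154.8333
Variance = 154.8333/6 = 25.8056

Variance = 25.8056


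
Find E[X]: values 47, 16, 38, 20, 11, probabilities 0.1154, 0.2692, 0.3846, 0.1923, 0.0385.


E[X] = 47*0.1154 + 16*0.2692 + 38*0.3846 + 20*0.1923 + 11*0.0385
= 5.4238 + 4.3072 + 14.6148 + 3.8460 + 0.4235
= 28.6153

E[X] = 28.6153


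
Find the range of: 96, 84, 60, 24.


Max = 96, Min = 24
Range = 96 - 24 = 72

Range = 72


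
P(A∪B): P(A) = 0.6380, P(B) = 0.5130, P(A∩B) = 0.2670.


P(A∪B) = 0.6380 + 0.5130 - 0.2670
= 1.1510 - 0.2670
= 0.8840

P(A∪B) = 0.8840


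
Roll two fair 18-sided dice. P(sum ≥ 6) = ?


Total outcomes = 18×18 = 324
Favorable (sum ≥ 6): 314
P = 314/324 = 0.9691

P = 0.9691


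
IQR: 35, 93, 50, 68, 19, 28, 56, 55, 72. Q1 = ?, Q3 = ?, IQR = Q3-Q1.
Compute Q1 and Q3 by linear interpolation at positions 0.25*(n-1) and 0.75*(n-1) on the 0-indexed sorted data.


Sorted: 19, 28, 35, 50, 55, 56, 68, 72, 93
Q1 (25th %ile) = 35.0000
Q3 (75th %ile) = 68.0000
IQR = 68.0000 - 35.0000 = 33.0000

IQR = 33.0000


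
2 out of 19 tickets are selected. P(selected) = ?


P = 2/19 = 0.1053

P = 0.1053


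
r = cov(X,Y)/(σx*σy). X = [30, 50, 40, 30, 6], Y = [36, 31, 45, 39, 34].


Mean X = 31.2000, Mean Y = 37.0000
SD X = 14.620534, SD Y = 4.774935
Cov = 6.400000
r = 6.400000/(14.620534*4.774935) = 0.0917

r = 0.0917


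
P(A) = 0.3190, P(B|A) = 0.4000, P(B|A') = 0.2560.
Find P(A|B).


P(B) = P(B|A)*P(A) + P(B|A')*P(A')
= 0.4000*0.3190 + 0.2560*0.6810
= 0.127600 + 0.174336 = 0.301936
P(A|B) = 0.127600/0.301936 = 0.4226

P(A|B) = 0.4226


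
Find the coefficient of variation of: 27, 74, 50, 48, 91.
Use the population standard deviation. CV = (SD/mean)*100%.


Mean = 58.0000
SD = 22.2261
CV = (22.2261/58.0000)*100 = 38.3209%

CV = 38.3209%


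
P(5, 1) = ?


P(5,1) = 5!/4!
= 120/24
= 5

P(5,1) = 5


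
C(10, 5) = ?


C(10,5) = 10!/(5! × 5!)
= 3628800/(120 × 120)
= 252

C(10,5) = 252


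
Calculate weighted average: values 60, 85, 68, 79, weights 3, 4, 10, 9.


Numerator = 60*3 + 85*4 + 68*10 + 79*9 = 1911
Denominator = 3 + 4 + 10 + 9 = 26
WM = 1911/26 = 73.5000

WM = 73.5000


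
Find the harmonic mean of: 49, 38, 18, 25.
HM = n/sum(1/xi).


Sum of reciprocals = 1/49 + 1/38 + 1/18 + 1/25 = 0.142280
HM = 4/0.142280 = 28.1137

HM = 28.1137


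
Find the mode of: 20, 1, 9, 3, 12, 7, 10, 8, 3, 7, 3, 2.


Frequencies: 1:1, 2:1, 3:3, 7:2, 8:1, 9:1, 10:1, 12:1, 20:1
Max frequency = 3
Mode = 3

Mode = 3


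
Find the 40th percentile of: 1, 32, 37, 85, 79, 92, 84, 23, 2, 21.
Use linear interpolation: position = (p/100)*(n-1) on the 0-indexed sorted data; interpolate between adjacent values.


Sorted: 1, 2, 21, 23, 32, 37, 79, 84, 85, 92
n = 10
Index = 40/100 * 9 = 3.6000
Lower = data[3] = 23, Upper = data[4] = 32
P40 = 23 + 0.6000*(9) = 28.4000

P40 = 28.4000


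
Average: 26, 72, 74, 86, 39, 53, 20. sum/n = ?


Sum = 26 + 72 + 74 + 86 + 39 + 53 + 20 = 370
n = 7
Mean = 370/7 = 52.8571

Mean = 52.8571


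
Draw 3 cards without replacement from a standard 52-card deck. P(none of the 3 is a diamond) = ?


P(no diamonds) = (39/52) × (38/51) × (37/50)
= 0.4135

P = 0.4135


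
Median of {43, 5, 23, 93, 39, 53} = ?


Sorted: 5, 23, 39, 43, 53, 93
n = 6 (even)
Middle values: 39 and 43
Median = (39+43)/2 = 41.0000

Median = 41.0000


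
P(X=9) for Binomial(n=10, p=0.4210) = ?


C(10,9) = 10
p^9 = 0.000415
(1-p)^1 = 0.579000
P = 10 * 0.000415 * 0.579000 = 0.0024

P(X=9) = 0.0024


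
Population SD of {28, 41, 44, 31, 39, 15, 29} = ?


Mean = 32.4286
Variance = 83.9592
SD = sqrt(83.9592) = 9.1629

SD = 9.1629


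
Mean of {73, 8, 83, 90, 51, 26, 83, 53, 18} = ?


Sum = 73 + 8 + 83 + 90 + 51 + 26 + 83 + 53 + 18 = 485
n = 9
Mean = 485/9 = 53.8889

Mean = 53.8889


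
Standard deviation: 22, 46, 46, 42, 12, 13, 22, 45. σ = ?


Mean = 31.0000
Variance = 201.7500
SD = sqrt(201.7500) = 14.2039

SD = 14.2039


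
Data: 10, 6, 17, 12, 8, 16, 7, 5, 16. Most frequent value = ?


Frequencies: 5:1, 6:1, 7:1, 8:1, 10:1, 12:1, 16:2, 17:1
Max frequency = 2
Mode = 16

Mode = 16


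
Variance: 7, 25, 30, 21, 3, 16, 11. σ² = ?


Mean = 16.1429
Squared deviations: 83.5918, 78.4490, 192.0204, 23.5918, 172.7347, 0.0204, 26.4490
Sum = 576.8571
Variance = 576.8571/7 = 82.4082

Variance = 82.4082


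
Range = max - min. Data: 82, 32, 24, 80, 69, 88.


Max = 88, Min = 24
Range = 88 - 24 = 64

Range = 64


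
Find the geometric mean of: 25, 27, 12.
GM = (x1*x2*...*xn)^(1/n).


Product = 25 × 27 × 12 = 8100
GM = 8100^(1/3) = 20.0830

GM = 20.0830


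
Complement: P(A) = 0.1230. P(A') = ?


P(not A) = 1 - 0.1230 = 0.8770

P(not A) = 0.8770


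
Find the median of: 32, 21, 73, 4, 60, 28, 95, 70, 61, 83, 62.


Sorted: 4, 21, 28, 32, 60, 61, 62, 70, 73, 83, 95
n = 11 (odd)
Middle value = 61

Median = 61


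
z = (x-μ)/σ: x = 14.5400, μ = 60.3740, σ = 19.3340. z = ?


z = (14.5400 - 60.3740)/19.3340
= -45.8340/19.3340
= -2.3706

z = -2.3706


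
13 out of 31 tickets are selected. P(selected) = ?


P = 13/31 = 0.4194

P = 0.4194


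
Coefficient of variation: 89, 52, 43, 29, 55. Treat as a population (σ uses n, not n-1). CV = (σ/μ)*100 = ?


Mean = 53.6000
SD = 19.8756
CV = (19.8756/53.6000)*100 = 37.0814%

CV = 37.0814%


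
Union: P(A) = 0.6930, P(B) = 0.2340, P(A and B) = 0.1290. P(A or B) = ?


P(A∪B) = 0.6930 + 0.2340 - 0.1290
= 0.9270 - 0.1290
= 0.7980

P(A∪B) = 0.7980


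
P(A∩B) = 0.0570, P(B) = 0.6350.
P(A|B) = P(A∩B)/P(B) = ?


P(A|B) = 0.0570/0.6350 = 0.0898

P(A|B) = 0.0898


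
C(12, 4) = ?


C(12,4) = 12!/(4! × 8!)
= 479001600/(24 × 40320)
= 495

C(12,4) = 495


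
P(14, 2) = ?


P(14,2) = 14!/12!
= 87178291200/479001600
= 182

P(14,2) = 182


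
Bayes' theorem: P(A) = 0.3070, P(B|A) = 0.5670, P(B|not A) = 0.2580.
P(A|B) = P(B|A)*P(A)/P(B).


P(B) = P(B|A)*P(A) + P(B|A')*P(A')
= 0.5670*0.3070 + 0.2580*0.6930
= 0.174069 + 0.178794 = 0.352863
P(A|B) = 0.174069/0.352863 = 0.4933

P(A|B) = 0.4933


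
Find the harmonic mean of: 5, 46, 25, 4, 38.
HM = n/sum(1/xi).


Sum of reciprocals = 1/5 + 1/46 + 1/25 + 1/4 + 1/38 = 0.538055
HM = 5/0.538055 = 9.2927

HM = 9.2927


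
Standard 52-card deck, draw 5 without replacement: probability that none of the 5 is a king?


P(no kings) = (48/52) × (47/51) × (46/50) × (45/49) × (44/48)
= 0.6588

P = 0.6588


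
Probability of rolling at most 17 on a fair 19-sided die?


Favorable outcomes (roll ≤ 17): 17
Total outcomes = 19
P = 17/19 = 0.8947

P = 0.8947


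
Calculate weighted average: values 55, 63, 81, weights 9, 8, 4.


Numerator = 55*9 + 63*8 + 81*4 = 1323
Denominator = 9 + 8 + 4 = 21
WM = 1323/21 = 63.0000

WM = 63.0000


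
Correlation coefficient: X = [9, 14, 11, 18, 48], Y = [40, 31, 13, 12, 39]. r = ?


Mean X = 20.0000, Mean Y = 27.0000
SD X = 14.324804, SD Y = 12.247449
Cov = 65.000000
r = 65.000000/(14.324804*12.247449) = 0.3705

r = 0.3705


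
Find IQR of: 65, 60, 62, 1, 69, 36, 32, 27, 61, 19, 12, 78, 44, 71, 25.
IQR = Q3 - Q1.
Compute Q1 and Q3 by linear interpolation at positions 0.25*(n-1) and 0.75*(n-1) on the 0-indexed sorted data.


Sorted: 1, 12, 19, 25, 27, 32, 36, 44, 60, 61, 62, 65, 69, 71, 78
Q1 (25th %ile) = 26.0000
Q3 (75th %ile) = 63.5000
IQR = 63.5000 - 26.0000 = 37.5000

IQR = 37.5000


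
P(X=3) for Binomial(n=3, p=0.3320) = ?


C(3,3) = 1
p^3 = 0.036594
(1-p)^0 = 1.000000
P = 1 * 0.036594 * 1.000000 = 0.0366

P(X=3) = 0.0366


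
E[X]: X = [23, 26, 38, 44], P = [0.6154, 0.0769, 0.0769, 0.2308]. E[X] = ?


E[X] = 23*0.6154 + 26*0.0769 + 38*0.0769 + 44*0.2308
= 14.1542 + 1.9994 + 2.9222 + 10.1552
= 29.2310

E[X] = 29.2310


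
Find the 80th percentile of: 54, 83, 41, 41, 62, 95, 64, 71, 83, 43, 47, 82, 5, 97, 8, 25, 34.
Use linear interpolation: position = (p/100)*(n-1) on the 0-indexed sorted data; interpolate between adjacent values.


Sorted: 5, 8, 25, 34, 41, 41, 43, 47, 54, 62, 64, 71, 82, 83, 83, 95, 97
n = 17
Index = 80/100 * 16 = 12.8000
Lower = data[12] = 82, Upper = data[13] = 83
P80 = 82 + 0.8000*(1) = 82.8000

P80 = 82.8000


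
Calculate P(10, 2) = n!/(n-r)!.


P(10,2) = 10!/8!
= 3628800/40320
= 90

P(10,2) = 90


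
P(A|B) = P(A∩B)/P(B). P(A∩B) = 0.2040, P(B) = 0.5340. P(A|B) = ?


P(A|B) = 0.2040/0.5340 = 0.3820

P(A|B) = 0.3820


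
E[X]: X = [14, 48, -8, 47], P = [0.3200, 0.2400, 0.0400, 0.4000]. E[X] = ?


E[X] = 14*0.3200 + 48*0.2400 - 8*0.0400 + 47*0.4000
= 4.4800 + 11.5200 - 0.3200 + 18.8000
= 34.4800

E[X] = 34.4800


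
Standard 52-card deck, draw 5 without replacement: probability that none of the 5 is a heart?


P(no hearts) = (39/52) × (38/51) × (37/50) × (36/49) × (35/48)
= 0.2215

P = 0.2215


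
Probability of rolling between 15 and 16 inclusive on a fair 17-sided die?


Favorable outcomes (15 ≤ roll ≤ 16): 2
Total outcomes = 17
P = 2/17 = 0.1176

P = 0.1176


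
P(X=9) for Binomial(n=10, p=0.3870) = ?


C(10,9) = 10
p^9 = 0.000195
(1-p)^1 = 0.613000
P = 10 * 0.000195 * 0.613000 = 0.0012

P(X=9) = 0.0012


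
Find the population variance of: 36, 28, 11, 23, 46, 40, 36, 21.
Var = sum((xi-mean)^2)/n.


Mean = 30.1250
Squared deviations: 34.5156, 4.5156, 365.7656, 50.7656, 252.0156, 97.5156, 34.5156, 83.2656
Sum = 922.8750
Variance = 922.8750/8 = 115.3594

Variance = 115.3594


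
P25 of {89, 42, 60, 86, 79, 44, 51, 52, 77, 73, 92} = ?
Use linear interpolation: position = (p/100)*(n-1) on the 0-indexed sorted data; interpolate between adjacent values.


Sorted: 42, 44, 51, 52, 60, 73, 77, 79, 86, 89, 92
n = 11
Index = 25/100 * 10 = 2.5000
Lower = data[2] = 51, Upper = data[3] = 52
P25 = 51 + 0.5000*(1) = 51.5000

P25 = 51.5000


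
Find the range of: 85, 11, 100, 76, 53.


Max = 100, Min = 11
Range = 100 - 11 = 89

Range = 89


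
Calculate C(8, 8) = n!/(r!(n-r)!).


C(8,8) = 8!/(8! × 0!)
= 40320/(40320 × 1)
= 1

C(8,8) = 1


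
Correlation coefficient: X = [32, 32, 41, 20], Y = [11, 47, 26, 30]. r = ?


Mean X = 31.2500, Mean Y = 28.5000
SD X = 7.462406, SD Y = 12.816006
Cov = -10.125000
r = -10.125000/(7.462406*12.816006) = -0.1059

r = -0.1059


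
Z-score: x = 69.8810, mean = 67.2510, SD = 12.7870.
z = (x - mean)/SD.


z = (69.8810 - 67.2510)/12.7870
= 2.6300/12.7870
= 0.2057

z = 0.2057


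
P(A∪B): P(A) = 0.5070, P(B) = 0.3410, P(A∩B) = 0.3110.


P(A∪B) = 0.5070 + 0.3410 - 0.3110
= 0.8480 - 0.3110
= 0.5370

P(A∪B) = 0.5370


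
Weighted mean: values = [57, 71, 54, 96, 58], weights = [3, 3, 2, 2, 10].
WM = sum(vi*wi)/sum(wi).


Numerator = 57*3 + 71*3 + 54*2 + 96*2 + 58*10 = 1264
Denominator = 3 + 3 + 2 + 2 + 10 = 20
WM = 1264/20 = 63.2000

WM = 63.2000


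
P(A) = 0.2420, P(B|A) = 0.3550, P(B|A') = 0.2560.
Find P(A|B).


P(B) = P(B|A)*P(A) + P(B|A')*P(A')
= 0.3550*0.2420 + 0.2560*0.7580
= 0.085910 + 0.194048 = 0.279958
P(A|B) = 0.085910/0.279958 = 0.3069

P(A|B) = 0.3069


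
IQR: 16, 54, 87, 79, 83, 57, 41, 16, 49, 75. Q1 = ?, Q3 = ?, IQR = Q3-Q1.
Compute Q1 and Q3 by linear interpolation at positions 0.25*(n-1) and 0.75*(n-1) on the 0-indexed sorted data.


Sorted: 16, 16, 41, 49, 54, 57, 75, 79, 83, 87
Q1 (25th %ile) = 43.0000
Q3 (75th %ile) = 78.0000
IQR = 78.0000 - 43.0000 = 35.0000

IQR = 35.0000


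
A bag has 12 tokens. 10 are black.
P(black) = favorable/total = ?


P = 10/12 = 0.8333

P = 0.8333


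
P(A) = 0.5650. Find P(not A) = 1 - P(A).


P(not A) = 1 - 0.5650 = 0.4350

P(not A) = 0.4350


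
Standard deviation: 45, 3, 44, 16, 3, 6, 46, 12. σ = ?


Mean = 21.8750
Variance = 337.8594
SD = sqrt(337.8594) = 18.3810

SD = 18.3810


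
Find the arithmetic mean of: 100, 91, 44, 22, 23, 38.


Sum = 100 + 91 + 44 + 22 + 23 + 38 = 318
n = 6
Mean = 318/6 = 53.0000

Mean = 53.0000


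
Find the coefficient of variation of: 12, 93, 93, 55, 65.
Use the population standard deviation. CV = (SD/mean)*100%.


Mean = 63.6000
SD = 29.8905
CV = (29.8905/63.6000)*100 = 46.9976%

CV = 46.9976%


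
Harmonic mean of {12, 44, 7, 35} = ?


Sum of reciprocals = 1/12 + 1/44 + 1/7 + 1/35 = 0.277489
HM = 4/0.277489 = 14.4150

HM = 14.4150


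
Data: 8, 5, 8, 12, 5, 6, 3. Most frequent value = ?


Frequencies: 3:1, 5:2, 6:1, 8:2, 12:1
Max frequency = 2
Mode = 5, 8

Mode = 5, 8


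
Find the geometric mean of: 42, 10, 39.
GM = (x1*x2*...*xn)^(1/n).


Product = 42 × 10 × 39 = 16380
GM = 16380^(1/3) = 25.3963

GM = 25.3963


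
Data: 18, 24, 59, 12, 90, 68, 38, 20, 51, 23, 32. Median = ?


Sorted: 12, 18, 20, 23, 24, 32, 38, 51, 59, 68, 90
n = 11 (odd)
Middle value = 32

Median = 32


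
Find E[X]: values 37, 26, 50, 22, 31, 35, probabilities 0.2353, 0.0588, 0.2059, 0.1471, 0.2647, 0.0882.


E[X] = 37*0.2353 + 26*0.0588 + 50*0.2059 + 22*0.1471 + 31*0.2647 + 35*0.0882
= 8.7061 + 1.5288 + 10.2950 + 3.2362 + 8.2057 + 3.0870
= 35.0588

E[X] = 35.0588


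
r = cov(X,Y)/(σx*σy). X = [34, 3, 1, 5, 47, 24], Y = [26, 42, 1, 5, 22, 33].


Mean X = 19.0000, Mean Y = 21.5000
SD X = 17.368554, SD Y = 14.522970
Cov = 68.500000
r = 68.500000/(17.368554*14.522970) = 0.2716

r = 0.2716


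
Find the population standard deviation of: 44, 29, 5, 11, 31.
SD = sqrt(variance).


Mean = 24.0000
Variance = 200.8000
SD = sqrt(200.8000) = 14.1704

SD = 14.1704


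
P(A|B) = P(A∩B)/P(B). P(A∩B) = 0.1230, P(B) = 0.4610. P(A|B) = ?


P(A|B) = 0.1230/0.4610 = 0.2668

P(A|B) = 0.2668


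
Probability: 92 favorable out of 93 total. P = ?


P = 92/93 = 0.9892

P = 0.9892


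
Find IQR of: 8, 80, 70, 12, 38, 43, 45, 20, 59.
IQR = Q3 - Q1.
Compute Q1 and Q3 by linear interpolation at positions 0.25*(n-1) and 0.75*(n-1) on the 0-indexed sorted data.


Sorted: 8, 12, 20, 38, 43, 45, 59, 70, 80
Q1 (25th %ile) = 20.0000
Q3 (75th %ile) = 59.0000
IQR = 59.0000 - 20.0000 = 39.0000

IQR = 39.0000


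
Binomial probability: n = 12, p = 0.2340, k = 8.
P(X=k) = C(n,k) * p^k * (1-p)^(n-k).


C(12,8) = 495
p^8 = 8.989320e-06
(1-p)^4 = 0.344283
P = 495 * 8.989320e-06 * 0.344283 = 0.0015

P(X=8) = 0.0015


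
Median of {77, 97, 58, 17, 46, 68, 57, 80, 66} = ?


Sorted: 17, 46, 57, 58, 66, 68, 77, 80, 97
n = 9 (odd)
Middle value = 66

Median = 66


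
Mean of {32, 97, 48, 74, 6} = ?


Sum = 32 + 97 + 48 + 74 + 6 = 257
n = 5
Mean = 257/5 = 51.4000

Mean = 51.4000


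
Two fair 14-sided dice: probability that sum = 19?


Total outcomes = 14×14 = 196
Favorable (sum = 19): 10
P = 10/196 = 0.0510

P = 0.0510


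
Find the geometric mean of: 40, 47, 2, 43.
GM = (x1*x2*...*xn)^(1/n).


Product = 40 × 47 × 2 × 43 = 161680
GM = 161680^(1/4) = 20.0523

GM = 20.0523


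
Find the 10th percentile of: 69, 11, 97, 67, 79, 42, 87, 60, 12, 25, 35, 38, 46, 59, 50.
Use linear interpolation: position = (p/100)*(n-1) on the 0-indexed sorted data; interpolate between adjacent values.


Sorted: 11, 12, 25, 35, 38, 42, 46, 50, 59, 60, 67, 69, 79, 87, 97
n = 15
Index = 10/100 * 14 = 1.4000
Lower = data[1] = 12, Upper = data[2] = 25
P10 = 12 + 0.4000*(13) = 17.2000

P10 = 17.2000


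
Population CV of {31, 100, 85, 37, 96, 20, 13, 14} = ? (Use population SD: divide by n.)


Mean = 49.5000
SD = 35.2385
CV = (35.2385/49.5000)*100 = 71.1888%

CV = 71.1888%


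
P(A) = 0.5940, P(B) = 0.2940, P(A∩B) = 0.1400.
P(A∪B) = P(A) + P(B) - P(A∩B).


P(A∪B) = 0.5940 + 0.2940 - 0.1400
= 0.8880 - 0.1400
= 0.7480

P(A∪B) = 0.7480


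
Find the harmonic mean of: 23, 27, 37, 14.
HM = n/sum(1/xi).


Sum of reciprocals = 1/23 + 1/27 + 1/37 + 1/14 = 0.178971
HM = 4/0.178971 = 22.3500

HM = 22.3500


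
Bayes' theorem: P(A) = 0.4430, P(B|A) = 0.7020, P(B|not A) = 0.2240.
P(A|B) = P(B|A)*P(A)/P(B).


P(B) = P(B|A)*P(A) + P(B|A')*P(A')
= 0.7020*0.4430 + 0.2240*0.5570
= 0.310986 + 0.124768 = 0.435754
P(A|B) = 0.310986/0.435754 = 0.7137

P(A|B) = 0.7137


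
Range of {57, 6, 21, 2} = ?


Max = 57, Min = 2
Range = 57 - 2 = 55

Range = 55


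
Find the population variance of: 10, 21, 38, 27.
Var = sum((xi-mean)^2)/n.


Mean = 24.0000
Squared deviations: 196.0000, 9.0000, 196.0000, 9.0000
Sum = 410.0000
Variance = 410.0000/4 = 102.5000

Variance = 102.5000


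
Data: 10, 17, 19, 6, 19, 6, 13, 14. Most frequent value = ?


Frequencies: 6:2, 10:1, 13:1, 14:1, 17:1, 19:2
Max frequency = 2
Mode = 6, 19

Mode = 6, 19


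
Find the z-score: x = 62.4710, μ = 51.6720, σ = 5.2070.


z = (62.4710 - 51.6720)/5.2070
= 10.7990/5.2070
= 2.0739

z = 2.0739


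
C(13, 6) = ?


C(13,6) = 13!/(6! × 7!)
= 6227020800/(720 × 5040)
= 1716

C(13,6) = 1716


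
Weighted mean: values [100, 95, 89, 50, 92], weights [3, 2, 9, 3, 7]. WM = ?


Numerator = 100*3 + 95*2 + 89*9 + 50*3 + 92*7 = 2085
Denominator = 3 + 2 + 9 + 3 + 7 = 24
WM = 2085/24 = 86.8750

WM = 86.8750


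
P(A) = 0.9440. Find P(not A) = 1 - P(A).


P(not A) = 1 - 0.9440 = 0.0560

P(not A) = 0.0560


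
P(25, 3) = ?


P(25,3) = 25!/22!
= 15511210043330985984000000/1124000727777607680000
= 13800

P(25,3) = 13800


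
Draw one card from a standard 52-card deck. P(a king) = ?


4 kings in 52 cards
P = 4/52 = 0.0769

P = 0.0769


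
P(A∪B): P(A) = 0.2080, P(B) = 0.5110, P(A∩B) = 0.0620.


P(A∪B) = 0.2080 + 0.5110 - 0.0620
= 0.7190 - 0.0620
= 0.6570

P(A∪B) = 0.6570


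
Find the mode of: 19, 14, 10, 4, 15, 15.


Frequencies: 4:1, 10:1, 14:1, 15:2, 19:1
Max frequency = 2
Mode = 15

Mode = 15


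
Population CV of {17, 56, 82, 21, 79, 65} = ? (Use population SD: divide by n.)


Mean = 53.3333
SD = 25.7854
CV = (25.7854/53.3333)*100 = 48.3477%

CV = 48.3477%


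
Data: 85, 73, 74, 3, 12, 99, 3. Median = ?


Sorted: 3, 3, 12, 73, 74, 85, 99
n = 7 (odd)
Middle value = 73

Median = 73


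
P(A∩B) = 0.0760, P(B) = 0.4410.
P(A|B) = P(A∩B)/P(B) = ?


P(A|B) = 0.0760/0.4410 = 0.1723

P(A|B) = 0.1723


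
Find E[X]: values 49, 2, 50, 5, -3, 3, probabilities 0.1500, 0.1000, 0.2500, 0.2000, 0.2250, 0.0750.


E[X] = 49*0.1500 + 2*0.1000 + 50*0.2500 + 5*0.2000 - 3*0.2250 + 3*0.0750
= 7.3500 + 0.2000 + 12.5000 + 1.0000 - 0.6750 + 0.2250
= 20.6000

E[X] = 20.6000


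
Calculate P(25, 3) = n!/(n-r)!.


P(25,3) = 25!/22!
= 15511210043330985984000000/1124000727777607680000
= 13800

P(25,3) = 13800


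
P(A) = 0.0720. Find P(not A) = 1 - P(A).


P(not A) = 1 - 0.0720 = 0.9280

P(not A) = 0.9280


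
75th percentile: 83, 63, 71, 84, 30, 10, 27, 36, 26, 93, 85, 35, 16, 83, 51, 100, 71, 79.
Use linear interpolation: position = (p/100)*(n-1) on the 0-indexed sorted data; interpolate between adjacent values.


Sorted: 10, 16, 26, 27, 30, 35, 36, 51, 63, 71, 71, 79, 83, 83, 84, 85, 93, 100
n = 18
Index = 75/100 * 17 = 12.7500
Lower = data[12] = 83, Upper = data[13] = 83
P75 = 83 + 0.7500*(0) = 83.0000

P75 = 83.0000


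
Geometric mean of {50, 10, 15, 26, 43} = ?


Product = 50 × 10 × 15 × 26 × 43 = 8385000
GM = 8385000^(1/5) = 24.2494

GM = 24.2494


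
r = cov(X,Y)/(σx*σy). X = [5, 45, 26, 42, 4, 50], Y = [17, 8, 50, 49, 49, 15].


Mean X = 28.6667, Mean Y = 31.3333
SD X = 18.598088, SD Y = 18.208667
Cov = -106.722222
r = -106.722222/(18.598088*18.208667) = -0.3151

r = -0.3151


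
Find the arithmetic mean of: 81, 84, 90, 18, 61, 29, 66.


Sum = 81 + 84 + 90 + 18 + 61 + 29 + 66 = 429
n = 7
Mean = 429/7 = 61.2857

Mean = 61.2857


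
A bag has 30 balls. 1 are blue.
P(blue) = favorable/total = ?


P = 1/30 = 0.0333

P = 0.0333


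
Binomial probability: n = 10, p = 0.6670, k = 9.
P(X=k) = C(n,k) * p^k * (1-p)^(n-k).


C(10,9) = 10
p^9 = 0.026130
(1-p)^1 = 0.333000
P = 10 * 0.026130 * 0.333000 = 0.0870

P(X=9) = 0.0870


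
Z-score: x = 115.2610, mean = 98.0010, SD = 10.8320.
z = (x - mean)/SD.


z = (115.2610 - 98.0010)/10.8320
= 17.2600/10.8320
= 1.5934

z = 1.5934


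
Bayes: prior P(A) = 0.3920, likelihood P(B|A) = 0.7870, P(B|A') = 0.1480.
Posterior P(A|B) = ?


P(B) = P(B|A)*P(A) + P(B|A')*P(A')
= 0.7870*0.3920 + 0.1480*0.6080
= 0.308504 + 0.089984 = 0.398488
P(A|B) = 0.308504/0.398488 = 0.7742

P(A|B) = 0.7742


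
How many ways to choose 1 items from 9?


C(9,1) = 9!/(1! × 8!)
= 362880/(1 × 40320)
= 9

C(9,1) = 9


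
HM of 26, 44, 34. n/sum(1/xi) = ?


Sum of reciprocals = 1/26 + 1/44 + 1/34 = 0.090601
HM = 3/0.090601 = 33.1124

HM = 33.1124


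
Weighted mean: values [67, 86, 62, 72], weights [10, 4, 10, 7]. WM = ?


Numerator = 67*10 + 86*4 + 62*10 + 72*7 = 2138
Denominator = 10 + 4 + 10 + 7 = 31
WM = 2138/31 = 68.9677

WM = 68.9677


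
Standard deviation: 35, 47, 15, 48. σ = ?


Mean = 36.2500
Variance = 176.6875
SD = sqrt(176.6875) = 13.2924

SD = 13.2924


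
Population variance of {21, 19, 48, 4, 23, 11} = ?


Mean = 21.0000
Squared deviations: 0, 4.0000, 729.0000, 289.0000, 4.0000, 100.0000
Sum = 1126.0000
Variance = 1126.0000/6 = 187.6667

Variance = 187.6667
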